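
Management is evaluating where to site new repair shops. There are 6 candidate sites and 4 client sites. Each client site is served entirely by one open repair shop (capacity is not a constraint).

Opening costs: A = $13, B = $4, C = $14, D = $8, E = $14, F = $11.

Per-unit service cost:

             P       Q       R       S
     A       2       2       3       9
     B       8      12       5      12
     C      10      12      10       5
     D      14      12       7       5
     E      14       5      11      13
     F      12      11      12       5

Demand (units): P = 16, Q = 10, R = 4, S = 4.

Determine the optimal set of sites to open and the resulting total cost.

Open A and D; minimum total cost 105.

For any fixed open set, each client site goes to its cheapest open site; total = fixed + service.
{A, D}: P→A 2·16=32, Q→A 2·10=20, R→A 3·4=12, S→D 5·4=20. Service 84; fixed 21; total 105.
{A, F}: service 84 + fixed 24 = 108
{A, B, D}: service 84 + fixed 25 = 109
{A, B, C, D, E, F}: P→A 2·16=32, Q→A 2·10=20, R→A 3·4=12, S→C 5·4=20. Service 84; fixed 64; total 148.
No other subset beats 105.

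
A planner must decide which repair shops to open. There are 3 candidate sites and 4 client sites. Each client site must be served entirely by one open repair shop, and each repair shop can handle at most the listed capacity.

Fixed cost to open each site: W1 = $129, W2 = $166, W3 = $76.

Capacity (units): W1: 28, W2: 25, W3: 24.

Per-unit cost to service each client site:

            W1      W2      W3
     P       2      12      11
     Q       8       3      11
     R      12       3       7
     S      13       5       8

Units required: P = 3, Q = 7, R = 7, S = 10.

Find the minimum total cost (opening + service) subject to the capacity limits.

Open {W2, W3}: P→W3 11·3=33, Q→W2 3·7=21, R→W2 3·7=21, S→W2 5·10=50.
Loads: W2 carries 24/25, W3 carries 3/24. Service 125; fixed 242; total 367.
Next best feasible plan costs 393.

Minimum total cost: 367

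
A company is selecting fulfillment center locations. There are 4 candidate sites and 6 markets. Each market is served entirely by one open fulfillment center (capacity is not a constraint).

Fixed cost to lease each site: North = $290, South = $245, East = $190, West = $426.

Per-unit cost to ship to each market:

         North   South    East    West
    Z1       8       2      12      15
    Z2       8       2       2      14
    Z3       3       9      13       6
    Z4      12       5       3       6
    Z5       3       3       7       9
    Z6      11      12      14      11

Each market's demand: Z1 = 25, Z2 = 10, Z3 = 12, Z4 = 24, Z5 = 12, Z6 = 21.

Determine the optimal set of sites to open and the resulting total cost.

Open South only; minimum total cost 831.

For any fixed open set, each market goes to its cheapest open site; total = fixed + service.
{South}: Z1→South 2·25=50, Z2→South 2·10=20, Z3→South 9·12=108, Z4→South 5·24=120, Z5→South 3·12=36, Z6→South 12·21=252. Service 586; fixed 245; total 831.
{South, East}: Z1→South 2·25=50, Z2→South 2·10=20, Z3→South 9·12=108, Z4→East 3·24=72, Z5→South 3·12=36, Z6→South 12·21=252. Service 538; fixed 435; total 973.
{North, South}: service 493 + fixed 535 = 1028
{North, South, East, West}: service 445 + fixed 1151 = 1596
No other subset beats 831.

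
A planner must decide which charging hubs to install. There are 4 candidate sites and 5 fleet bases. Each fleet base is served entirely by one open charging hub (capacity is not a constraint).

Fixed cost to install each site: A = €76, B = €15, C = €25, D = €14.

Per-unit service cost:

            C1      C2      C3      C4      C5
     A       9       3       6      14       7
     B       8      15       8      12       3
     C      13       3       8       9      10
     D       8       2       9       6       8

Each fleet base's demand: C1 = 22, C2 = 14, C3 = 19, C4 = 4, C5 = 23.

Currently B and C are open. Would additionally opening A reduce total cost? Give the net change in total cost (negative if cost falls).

Current service cost with {B, C}: 475.
Adding A: each fleet base re-picks its cheapest; new service cost 437, saving 38.
Extra fixed cost: 76. Net change = 76 − 38 = 38.
(Totals: 515 → 553.)

No — net change +38 (cost rises by 38).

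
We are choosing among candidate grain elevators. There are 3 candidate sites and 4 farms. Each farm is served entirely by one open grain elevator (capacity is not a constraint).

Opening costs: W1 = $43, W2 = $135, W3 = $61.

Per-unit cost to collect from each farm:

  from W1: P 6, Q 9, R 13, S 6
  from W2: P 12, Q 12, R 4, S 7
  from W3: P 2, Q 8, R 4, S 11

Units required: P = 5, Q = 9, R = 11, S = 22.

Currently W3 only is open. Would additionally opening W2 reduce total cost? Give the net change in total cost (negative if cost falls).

Current service cost with {W3}: 368.
Adding W2: each farm re-picks its cheapest; new service cost 280, saving 88.
Extra fixed cost: 135. Net change = 135 − 88 = 47.
(Totals: 429 → 476.)

No — net change +47 (cost rises by 47).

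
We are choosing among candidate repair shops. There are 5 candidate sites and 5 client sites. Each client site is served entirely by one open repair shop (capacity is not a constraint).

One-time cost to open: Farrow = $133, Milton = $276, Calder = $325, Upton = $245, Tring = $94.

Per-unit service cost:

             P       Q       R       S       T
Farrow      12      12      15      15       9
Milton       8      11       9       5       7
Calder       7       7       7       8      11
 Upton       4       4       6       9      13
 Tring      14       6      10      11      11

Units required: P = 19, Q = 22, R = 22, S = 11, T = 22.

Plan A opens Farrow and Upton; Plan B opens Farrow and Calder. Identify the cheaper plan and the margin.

Plan A: {Farrow, Upton}: P→Upton 4·19=76, Q→Upton 4·22=88, R→Upton 6·22=132, S→Upton 9·11=99, T→Farrow 9·22=198. Service 593; fixed 378; total 971.
Plan B: {Farrow, Calder}: P→Calder 7·19=133, Q→Calder 7·22=154, R→Calder 7·22=154, S→Calder 8·11=88, T→Farrow 9·22=198. Service 727; fixed 458; total 1185.
Difference: |971 − 1185| = 214.

Plan A is cheaper by 214.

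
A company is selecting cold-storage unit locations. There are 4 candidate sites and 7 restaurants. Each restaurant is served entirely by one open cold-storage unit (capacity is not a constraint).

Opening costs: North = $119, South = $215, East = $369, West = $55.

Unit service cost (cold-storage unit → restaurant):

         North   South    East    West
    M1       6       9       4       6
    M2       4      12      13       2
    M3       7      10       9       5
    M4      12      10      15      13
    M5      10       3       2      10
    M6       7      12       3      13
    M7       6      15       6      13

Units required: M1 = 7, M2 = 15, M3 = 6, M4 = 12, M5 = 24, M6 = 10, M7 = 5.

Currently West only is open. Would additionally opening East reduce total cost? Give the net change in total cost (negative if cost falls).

Current service cost with {West}: 693.
Adding East: each restaurant re-picks its cheapest; new service cost 352, saving 341.
Extra fixed cost: 369. Net change = 369 − 341 = 28.
(Totals: 748 → 776.)

No — net change +28 (cost rises by 28).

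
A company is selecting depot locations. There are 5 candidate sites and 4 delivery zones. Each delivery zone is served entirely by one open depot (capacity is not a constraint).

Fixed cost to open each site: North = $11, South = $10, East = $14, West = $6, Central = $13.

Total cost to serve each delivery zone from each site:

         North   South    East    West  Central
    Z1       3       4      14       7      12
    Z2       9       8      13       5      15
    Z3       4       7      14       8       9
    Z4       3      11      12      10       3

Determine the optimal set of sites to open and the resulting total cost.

For any fixed open set, each delivery zone goes to its cheapest open site; total = fixed + service.
{North}: Z1→North 3, Z2→North 9, Z3→North 4, Z4→North 3. Service 19; fixed 11; total 30.
{North, West}: Z1→North 3, Z2→West 5, Z3→North 4, Z4→North 3. Service 15; fixed 17; total 32.
{West}: service 30 + fixed 6 = 36
{North, South, East, West, Central}: service 15 + fixed 54 = 69
No other subset beats 30.

Open North only; minimum total cost 30.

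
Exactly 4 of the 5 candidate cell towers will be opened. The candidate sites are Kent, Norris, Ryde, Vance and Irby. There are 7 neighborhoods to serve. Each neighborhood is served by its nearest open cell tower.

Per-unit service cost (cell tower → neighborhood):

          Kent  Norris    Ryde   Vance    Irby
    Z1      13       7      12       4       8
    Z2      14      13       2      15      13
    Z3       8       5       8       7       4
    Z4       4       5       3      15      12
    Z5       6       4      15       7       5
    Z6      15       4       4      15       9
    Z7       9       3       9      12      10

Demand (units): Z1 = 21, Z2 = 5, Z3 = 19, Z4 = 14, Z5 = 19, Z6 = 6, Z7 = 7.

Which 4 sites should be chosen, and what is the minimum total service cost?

With exactly 4 open, each neighborhood uses its cheapest among the chosen.
{Norris, Ryde, Vance, Irby}: Z1→Vance 4·21=84, Z2→Ryde 2·5=10, Z3→Irby 4·19=76, Z4→Ryde 3·14=42, Z5→Norris 4·19=76, Z6→Norris 4·6=24, Z7→Norris 3·7=21. Service cost 333.
{Kent, Norris, Ryde, Vance}: service cost 352
{Kent, Ryde, Vance, Irby}: service cost 394
Among all 5 size-4 choices, {Norris, Ryde, Vance, Irby} is lowest.

Choose Norris, Ryde, Vance and Irby; total service cost 333.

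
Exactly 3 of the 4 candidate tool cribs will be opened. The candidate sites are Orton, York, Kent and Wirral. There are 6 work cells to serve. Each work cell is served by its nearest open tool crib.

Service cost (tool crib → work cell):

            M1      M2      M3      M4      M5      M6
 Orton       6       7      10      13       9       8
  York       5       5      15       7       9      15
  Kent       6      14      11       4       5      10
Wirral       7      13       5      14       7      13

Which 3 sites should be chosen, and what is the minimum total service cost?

With exactly 3 open, each work cell uses its cheapest among the chosen.
{York, Kent, Wirral}: M1→York 5, M2→York 5, M3→Wirral 5, M4→Kent 4, M5→Kent 5, M6→Kent 10. Service cost 34.
{Orton, Kent, Wirral}: service cost 35
{Orton, York, Kent}: service cost 37
Among all 4 size-3 choices, {York, Kent, Wirral} is lowest.

Choose York, Kent and Wirral; total service cost 34.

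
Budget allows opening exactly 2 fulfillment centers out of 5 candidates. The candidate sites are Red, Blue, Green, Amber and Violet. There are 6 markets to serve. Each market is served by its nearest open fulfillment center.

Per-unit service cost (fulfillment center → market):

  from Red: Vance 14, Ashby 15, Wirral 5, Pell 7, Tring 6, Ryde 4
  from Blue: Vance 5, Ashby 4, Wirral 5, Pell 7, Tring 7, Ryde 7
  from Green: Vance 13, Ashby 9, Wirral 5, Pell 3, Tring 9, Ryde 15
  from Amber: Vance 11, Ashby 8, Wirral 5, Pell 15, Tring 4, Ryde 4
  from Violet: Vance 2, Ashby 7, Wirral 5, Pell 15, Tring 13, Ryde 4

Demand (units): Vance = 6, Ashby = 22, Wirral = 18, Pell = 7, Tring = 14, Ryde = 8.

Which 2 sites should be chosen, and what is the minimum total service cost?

Choose Blue and Amber; total service cost 345.

With exactly 2 open, each market uses its cheapest among the chosen.
{Blue, Amber}: Vance→Blue 5·6=30, Ashby→Blue 4·22=88, Wirral→Blue 5·18=90, Pell→Blue 7·7=49, Tring→Amber 4·14=56, Ryde→Amber 4·8=32. Service cost 345.
{Blue, Violet}: service cost 369
{Red, Blue}: service cost 373
Among all 10 size-2 choices, {Blue, Amber} is lowest.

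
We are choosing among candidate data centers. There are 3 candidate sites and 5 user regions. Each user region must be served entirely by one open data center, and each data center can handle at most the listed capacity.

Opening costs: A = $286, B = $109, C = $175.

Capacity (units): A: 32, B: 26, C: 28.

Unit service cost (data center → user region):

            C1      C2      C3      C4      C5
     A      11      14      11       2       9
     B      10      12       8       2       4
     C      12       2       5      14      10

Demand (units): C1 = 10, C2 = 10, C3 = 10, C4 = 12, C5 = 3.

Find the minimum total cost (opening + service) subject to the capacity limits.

Open {B, C}: C1→B 10·10=100, C2→C 2·10=20, C3→C 5·10=50, C4→B 2·12=24, C5→B 4·3=12.
Loads: B carries 25/26, C carries 20/28. Service 206; fixed 284; total 490.
Next best feasible plan costs 508.

Minimum total cost: 490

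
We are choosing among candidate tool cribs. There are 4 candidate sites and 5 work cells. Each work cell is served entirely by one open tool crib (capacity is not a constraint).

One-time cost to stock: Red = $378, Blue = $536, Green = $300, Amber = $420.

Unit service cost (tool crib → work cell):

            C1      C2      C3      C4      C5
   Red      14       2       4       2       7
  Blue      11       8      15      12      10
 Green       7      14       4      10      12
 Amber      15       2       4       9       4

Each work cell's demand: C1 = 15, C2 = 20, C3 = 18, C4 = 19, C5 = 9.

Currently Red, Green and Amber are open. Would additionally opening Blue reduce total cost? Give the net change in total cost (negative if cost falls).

Current service cost with {Red, Green, Amber}: 291.
Adding Blue: each work cell re-picks its cheapest; new service cost 291, saving 0.
Extra fixed cost: 536. Net change = 536 − 0 = 536.
(Totals: 1389 → 1925.)

No — net change +536 (cost rises by 536).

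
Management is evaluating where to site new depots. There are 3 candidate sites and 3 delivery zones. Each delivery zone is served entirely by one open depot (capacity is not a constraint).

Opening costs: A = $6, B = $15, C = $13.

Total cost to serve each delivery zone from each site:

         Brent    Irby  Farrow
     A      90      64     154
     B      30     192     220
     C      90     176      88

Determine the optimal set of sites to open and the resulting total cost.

For any fixed open set, each delivery zone goes to its cheapest open site; total = fixed + service.
{A, B, C}: Brent→B 30, Irby→A 64, Farrow→C 88. Service 182; fixed 34; total 216.
{A, C}: service 242 + fixed 19 = 261
{A, B}: service 248 + fixed 21 = 269
{A}: Brent→A 90, Irby→A 64, Farrow→A 154. Service 308; fixed 6; total 314.
(All 7 nonempty subsets were checked; A, B and C is lowest.)

Open A, B and C; minimum total cost 216.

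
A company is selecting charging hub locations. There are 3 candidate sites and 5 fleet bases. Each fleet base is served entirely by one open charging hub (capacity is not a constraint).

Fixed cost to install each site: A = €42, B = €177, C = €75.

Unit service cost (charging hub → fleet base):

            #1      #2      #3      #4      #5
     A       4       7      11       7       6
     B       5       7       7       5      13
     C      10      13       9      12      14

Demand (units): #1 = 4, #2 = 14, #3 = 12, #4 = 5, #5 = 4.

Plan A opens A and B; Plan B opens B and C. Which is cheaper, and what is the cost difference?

Plan A is cheaper by 65.

Plan A: {A, B}: #1→A 4·4=16, #2→A 7·14=98, #3→B 7·12=84, #4→B 5·5=25, #5→A 6·4=24. Service 247; fixed 219; total 466.
Plan B: {B, C}: #1→B 5·4=20, #2→B 7·14=98, #3→B 7·12=84, #4→B 5·5=25, #5→B 13·4=52. Service 279; fixed 252; total 531.
Difference: |466 − 531| = 65.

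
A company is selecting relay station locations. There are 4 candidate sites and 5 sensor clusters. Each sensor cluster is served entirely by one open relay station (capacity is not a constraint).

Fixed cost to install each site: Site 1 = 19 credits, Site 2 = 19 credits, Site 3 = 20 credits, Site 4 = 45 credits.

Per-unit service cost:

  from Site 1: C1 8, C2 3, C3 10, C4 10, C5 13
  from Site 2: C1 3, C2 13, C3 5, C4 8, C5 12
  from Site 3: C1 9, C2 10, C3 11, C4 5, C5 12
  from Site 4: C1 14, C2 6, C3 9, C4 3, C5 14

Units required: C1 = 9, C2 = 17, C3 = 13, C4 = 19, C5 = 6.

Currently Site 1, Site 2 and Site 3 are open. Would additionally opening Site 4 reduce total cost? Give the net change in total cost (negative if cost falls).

Current service cost with {Site 1, Site 2, Site 3}: 310.
Adding Site 4: each sensor cluster re-picks its cheapest; new service cost 272, saving 38.
Extra fixed cost: 45. Net change = 45 − 38 = 7.
(Totals: 368 → 375.)

No — net change +7 (cost rises by 7).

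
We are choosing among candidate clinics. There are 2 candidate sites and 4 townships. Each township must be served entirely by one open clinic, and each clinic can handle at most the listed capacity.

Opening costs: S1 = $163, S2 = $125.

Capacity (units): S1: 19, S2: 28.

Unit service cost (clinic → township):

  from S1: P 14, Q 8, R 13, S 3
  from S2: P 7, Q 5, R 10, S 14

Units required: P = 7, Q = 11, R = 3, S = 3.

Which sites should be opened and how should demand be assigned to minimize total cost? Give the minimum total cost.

Open {S2}: P→S2 7·7=49, Q→S2 5·11=55, R→S2 10·3=30, S→S2 14·3=42.
Loads: S2 carries 24/28. Service 176; fixed 125; total 301.
Next best feasible plan costs 431.

Minimum total cost: 301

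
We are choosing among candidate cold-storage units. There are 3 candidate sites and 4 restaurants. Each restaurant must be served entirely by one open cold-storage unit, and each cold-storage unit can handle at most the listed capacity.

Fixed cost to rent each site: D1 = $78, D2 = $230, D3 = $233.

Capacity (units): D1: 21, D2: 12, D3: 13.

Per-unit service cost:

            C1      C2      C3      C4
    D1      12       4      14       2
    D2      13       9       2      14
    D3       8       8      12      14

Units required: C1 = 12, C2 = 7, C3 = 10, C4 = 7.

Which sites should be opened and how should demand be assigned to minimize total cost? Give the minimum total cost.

Open {D1, D2, D3}: C1→D3 8·12=96, C2→D1 4·7=28, C3→D2 2·10=20, C4→D1 2·7=14.
Loads: D1 carries 14/21, D2 carries 10/12, D3 carries 12/13. Service 158; fixed 541; total 699.
Next best feasible plan costs 775.

Minimum total cost: 699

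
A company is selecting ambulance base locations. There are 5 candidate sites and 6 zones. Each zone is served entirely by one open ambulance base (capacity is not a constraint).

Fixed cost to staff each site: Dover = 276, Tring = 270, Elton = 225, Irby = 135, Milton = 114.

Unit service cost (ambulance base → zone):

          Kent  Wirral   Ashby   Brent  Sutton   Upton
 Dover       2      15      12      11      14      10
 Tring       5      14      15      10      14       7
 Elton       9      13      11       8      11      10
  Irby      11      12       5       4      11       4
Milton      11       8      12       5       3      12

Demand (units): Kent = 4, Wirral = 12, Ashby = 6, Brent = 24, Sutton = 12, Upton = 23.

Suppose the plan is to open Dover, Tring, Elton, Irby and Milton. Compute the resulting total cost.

Total cost: 1378

Each zone is assigned to its cheapest site among the open ones.
{Dover, Tring, Elton, Irby, Milton}: Kent→Dover 2·4=8, Wirral→Milton 8·12=96, Ashby→Irby 5·6=30, Brent→Irby 4·24=96, Sutton→Milton 3·12=36, Upton→Irby 4·23=92. Service 358; fixed 1020; total 1378.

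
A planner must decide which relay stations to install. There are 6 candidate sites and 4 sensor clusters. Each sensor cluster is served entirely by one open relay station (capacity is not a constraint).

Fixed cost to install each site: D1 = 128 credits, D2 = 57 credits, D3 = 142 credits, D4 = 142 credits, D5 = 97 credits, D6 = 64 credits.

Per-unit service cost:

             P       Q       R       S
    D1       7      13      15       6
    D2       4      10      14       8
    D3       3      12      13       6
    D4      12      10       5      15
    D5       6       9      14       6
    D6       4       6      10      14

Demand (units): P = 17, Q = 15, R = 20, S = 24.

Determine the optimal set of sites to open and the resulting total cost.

Open D5 and D6; minimum total cost 663.

For any fixed open set, each sensor cluster goes to its cheapest open site; total = fixed + service.
{D5, D6}: P→D6 4·17=68, Q→D6 6·15=90, R→D6 10·20=200, S→D5 6·24=144. Service 502; fixed 161; total 663.
{D2, D6}: P→D2 4·17=68, Q→D6 6·15=90, R→D6 10·20=200, S→D2 8·24=192. Service 550; fixed 121; total 671.
{D3, D6}: P→D3 3·17=51, Q→D6 6·15=90, R→D6 10·20=200, S→D3 6·24=144. Service 485; fixed 206; total 691.
{D1, D2, D3, D4, D5, D6}: service 385 + fixed 630 = 1015
No other subset beats 663.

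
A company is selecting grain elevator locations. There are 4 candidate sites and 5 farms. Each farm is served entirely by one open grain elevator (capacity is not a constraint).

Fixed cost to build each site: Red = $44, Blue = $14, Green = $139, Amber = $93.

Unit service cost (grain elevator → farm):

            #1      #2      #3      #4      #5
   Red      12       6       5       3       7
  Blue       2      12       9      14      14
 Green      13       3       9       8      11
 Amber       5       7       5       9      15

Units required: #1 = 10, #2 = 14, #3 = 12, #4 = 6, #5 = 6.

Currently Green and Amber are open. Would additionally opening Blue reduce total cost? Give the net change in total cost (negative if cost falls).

Yes — net change −16 (cost falls by 16).

Current service cost with {Green, Amber}: 266.
Adding Blue: each farm re-picks its cheapest; new service cost 236, saving 30.
Extra fixed cost: 14. Net change = 14 − 30 = -16.
(Totals: 498 → 482.)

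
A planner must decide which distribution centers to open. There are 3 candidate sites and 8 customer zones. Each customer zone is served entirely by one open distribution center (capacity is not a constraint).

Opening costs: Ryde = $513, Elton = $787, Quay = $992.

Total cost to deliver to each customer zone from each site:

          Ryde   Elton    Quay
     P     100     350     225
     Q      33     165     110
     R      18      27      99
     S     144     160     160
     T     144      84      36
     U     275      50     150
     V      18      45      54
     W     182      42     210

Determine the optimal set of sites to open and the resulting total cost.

Open Ryde only; minimum total cost 1427.

For any fixed open set, each customer zone goes to its cheapest open site; total = fixed + service.
{Ryde}: P→Ryde 100, Q→Ryde 33, R→Ryde 18, S→Ryde 144, T→Ryde 144, U→Ryde 275, V→Ryde 18, W→Ryde 182. Service 914; fixed 513; total 1427.
{Elton}: service 923 + fixed 787 = 1710
{Ryde, Elton}: P→Ryde 100, Q→Ryde 33, R→Ryde 18, S→Ryde 144, T→Elton 84, U→Elton 50, V→Ryde 18, W→Elton 42. Service 489; fixed 1300; total 1789.
{Ryde, Elton, Quay}: P→Ryde 100, Q→Ryde 33, R→Ryde 18, S→Ryde 144, T→Quay 36, U→Elton 50, V→Ryde 18, W→Elton 42. Service 441; fixed 2292; total 2733.
No other subset beats 1427.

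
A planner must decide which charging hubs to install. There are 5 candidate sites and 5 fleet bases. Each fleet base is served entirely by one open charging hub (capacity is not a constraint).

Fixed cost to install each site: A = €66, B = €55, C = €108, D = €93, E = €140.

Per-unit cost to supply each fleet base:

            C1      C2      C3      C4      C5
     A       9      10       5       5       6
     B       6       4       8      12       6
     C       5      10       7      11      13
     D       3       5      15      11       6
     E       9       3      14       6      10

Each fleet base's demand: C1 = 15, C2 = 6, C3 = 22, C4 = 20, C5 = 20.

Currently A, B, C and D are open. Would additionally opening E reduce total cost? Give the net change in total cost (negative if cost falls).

Current service cost with {A, B, C, D}: 399.
Adding E: each fleet base re-picks its cheapest; new service cost 393, saving 6.
Extra fixed cost: 140. Net change = 140 − 6 = 134.
(Totals: 721 → 855.)

No — net change +134 (cost rises by 134).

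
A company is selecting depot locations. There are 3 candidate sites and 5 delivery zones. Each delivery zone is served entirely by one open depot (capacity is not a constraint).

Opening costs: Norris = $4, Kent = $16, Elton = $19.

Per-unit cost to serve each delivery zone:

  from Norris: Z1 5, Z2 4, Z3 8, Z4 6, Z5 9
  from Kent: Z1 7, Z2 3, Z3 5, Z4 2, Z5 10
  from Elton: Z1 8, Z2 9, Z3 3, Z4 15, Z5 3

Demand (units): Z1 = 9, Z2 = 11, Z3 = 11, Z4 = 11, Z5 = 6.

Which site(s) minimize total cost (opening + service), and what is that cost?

Open Norris, Kent and Elton; minimum total cost 190.

For any fixed open set, each delivery zone goes to its cheapest open site; total = fixed + service.
{Norris, Kent, Elton}: Z1→Norris 5·9=45, Z2→Kent 3·11=33, Z3→Elton 3·11=33, Z4→Kent 2·11=22, Z5→Elton 3·6=18. Service 151; fixed 39; total 190.
{Kent, Elton}: service 169 + fixed 35 = 204
{Norris, Kent}: service 209 + fixed 20 = 229
{Norris}: Z1→Norris 5·9=45, Z2→Norris 4·11=44, Z3→Norris 8·11=88, Z4→Norris 6·11=66, Z5→Norris 9·6=54. Service 297; fixed 4; total 301.
No other subset beats 190.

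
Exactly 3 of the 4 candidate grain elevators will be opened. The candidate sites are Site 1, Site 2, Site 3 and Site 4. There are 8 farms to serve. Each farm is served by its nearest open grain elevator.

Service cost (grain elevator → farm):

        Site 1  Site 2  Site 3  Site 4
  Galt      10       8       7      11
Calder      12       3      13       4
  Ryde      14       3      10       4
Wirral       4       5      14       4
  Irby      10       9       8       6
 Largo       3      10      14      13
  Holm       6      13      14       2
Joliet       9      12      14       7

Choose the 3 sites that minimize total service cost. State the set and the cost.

With exactly 3 open, each farm uses its cheapest among the chosen.
{Site 1, Site 2, Site 4}: Galt→Site 2 8, Calder→Site 2 3, Ryde→Site 2 3, Wirral→Site 1 4, Irby→Site 4 6, Largo→Site 1 3, Holm→Site 4 2, Joliet→Site 4 7. Service cost 36.
{Site 1, Site 3, Site 4}: service cost 37
{Site 2, Site 3, Site 4}: service cost 42
Among all 4 size-3 choices, {Site 1, Site 2, Site 4} is lowest.

Choose Site 1, Site 2 and Site 4; total service cost 36.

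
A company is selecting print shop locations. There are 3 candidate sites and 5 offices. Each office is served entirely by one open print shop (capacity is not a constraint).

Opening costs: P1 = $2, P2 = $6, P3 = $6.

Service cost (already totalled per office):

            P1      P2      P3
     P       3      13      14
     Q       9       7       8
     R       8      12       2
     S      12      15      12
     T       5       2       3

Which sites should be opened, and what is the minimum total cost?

Open P1 and P3; minimum total cost 36.

For any fixed open set, each office goes to its cheapest open site; total = fixed + service.
{P1, P3}: P→P1 3, Q→P3 8, R→P3 2, S→P1 12, T→P3 3. Service 28; fixed 8; total 36.
{P1}: P→P1 3, Q→P1 9, R→P1 8, S→P1 12, T→P1 5. Service 37; fixed 2; total 39.
{P1, P2}: service 32 + fixed 8 = 40
{P1, P2, P3}: P→P1 3, Q→P2 7, R→P3 2, S→P1 12, T→P2 2. Service 26; fixed 14; total 40.
No other subset beats 36.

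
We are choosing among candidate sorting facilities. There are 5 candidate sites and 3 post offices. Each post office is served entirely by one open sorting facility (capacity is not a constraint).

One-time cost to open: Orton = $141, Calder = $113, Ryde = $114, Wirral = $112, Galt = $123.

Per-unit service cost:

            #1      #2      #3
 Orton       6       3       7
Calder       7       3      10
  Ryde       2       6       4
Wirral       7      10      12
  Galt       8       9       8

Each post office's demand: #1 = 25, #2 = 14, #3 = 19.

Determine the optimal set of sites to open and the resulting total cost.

Open Ryde only; minimum total cost 324.

For any fixed open set, each post office goes to its cheapest open site; total = fixed + service.
{Ryde}: #1→Ryde 2·25=50, #2→Ryde 6·14=84, #3→Ryde 4·19=76. Service 210; fixed 114; total 324.
{Calder, Ryde}: #1→Ryde 2·25=50, #2→Calder 3·14=42, #3→Ryde 4·19=76. Service 168; fixed 227; total 395.
{Orton, Ryde}: service 168 + fixed 255 = 423
{Orton, Calder, Ryde, Wirral, Galt}: service 168 + fixed 603 = 771
No other subset beats 324.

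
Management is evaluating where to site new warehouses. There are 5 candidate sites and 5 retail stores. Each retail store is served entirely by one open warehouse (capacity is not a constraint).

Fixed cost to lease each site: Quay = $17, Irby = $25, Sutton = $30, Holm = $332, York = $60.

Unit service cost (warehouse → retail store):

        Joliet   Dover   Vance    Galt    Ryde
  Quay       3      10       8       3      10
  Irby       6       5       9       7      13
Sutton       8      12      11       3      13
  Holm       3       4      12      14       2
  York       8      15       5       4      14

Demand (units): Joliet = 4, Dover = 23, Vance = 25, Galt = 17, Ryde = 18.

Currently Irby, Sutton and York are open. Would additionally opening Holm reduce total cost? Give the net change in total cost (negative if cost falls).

Current service cost with {Irby, Sutton, York}: 549.
Adding Holm: each retail store re-picks its cheapest; new service cost 316, saving 233.
Extra fixed cost: 332. Net change = 332 − 233 = 99.
(Totals: 664 → 763.)

No — net change +99 (cost rises by 99).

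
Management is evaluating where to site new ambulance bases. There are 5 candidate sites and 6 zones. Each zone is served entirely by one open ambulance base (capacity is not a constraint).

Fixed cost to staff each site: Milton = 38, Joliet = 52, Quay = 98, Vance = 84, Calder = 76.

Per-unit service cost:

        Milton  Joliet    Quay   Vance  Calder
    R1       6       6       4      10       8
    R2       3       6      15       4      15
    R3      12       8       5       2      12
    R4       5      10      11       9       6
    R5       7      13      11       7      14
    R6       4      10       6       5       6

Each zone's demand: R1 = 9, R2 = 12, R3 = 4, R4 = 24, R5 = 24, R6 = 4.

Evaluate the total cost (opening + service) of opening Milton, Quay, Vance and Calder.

Each zone is assigned to its cheapest site among the open ones.
{Milton, Quay, Vance, Calder}: R1→Quay 4·9=36, R2→Milton 3·12=36, R3→Vance 2·4=8, R4→Milton 5·24=120, R5→Milton 7·24=168, R6→Milton 4·4=16. Service 384; fixed 296; total 680.

Total cost: 680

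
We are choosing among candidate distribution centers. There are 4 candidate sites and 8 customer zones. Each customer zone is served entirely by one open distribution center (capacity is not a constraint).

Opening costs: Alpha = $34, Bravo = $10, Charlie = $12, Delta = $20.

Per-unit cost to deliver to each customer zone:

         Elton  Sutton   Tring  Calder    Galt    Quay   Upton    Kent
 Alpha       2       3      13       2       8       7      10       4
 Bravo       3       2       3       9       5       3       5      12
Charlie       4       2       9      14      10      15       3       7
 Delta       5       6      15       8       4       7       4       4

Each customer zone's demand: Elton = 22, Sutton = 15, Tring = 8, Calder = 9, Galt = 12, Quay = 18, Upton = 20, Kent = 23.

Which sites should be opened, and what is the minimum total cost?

Open Alpha, Bravo and Charlie; minimum total cost 438.

For any fixed open set, each customer zone goes to its cheapest open site; total = fixed + service.
{Alpha, Bravo, Charlie}: Elton→Alpha 2·22=44, Sutton→Bravo 2·15=30, Tring→Bravo 3·8=24, Calder→Alpha 2·9=18, Galt→Bravo 5·12=60, Quay→Bravo 3·18=54, Upton→Charlie 3·20=60, Kent→Alpha 4·23=92. Service 382; fixed 56; total 438.
{Alpha, Bravo, Charlie, Delta}: service 370 + fixed 76 = 446
{Alpha, Bravo, Delta}: service 390 + fixed 64 = 454
{Bravo}: service 691 + fixed 10 = 701
No other subset beats 438.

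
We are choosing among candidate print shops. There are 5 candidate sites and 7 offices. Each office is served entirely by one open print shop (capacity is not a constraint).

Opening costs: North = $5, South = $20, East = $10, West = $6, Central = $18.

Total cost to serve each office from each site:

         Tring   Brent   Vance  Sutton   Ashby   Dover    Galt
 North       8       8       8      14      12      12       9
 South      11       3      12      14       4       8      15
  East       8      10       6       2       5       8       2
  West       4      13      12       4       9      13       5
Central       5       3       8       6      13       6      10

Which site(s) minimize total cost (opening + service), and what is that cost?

For any fixed open set, each office goes to its cheapest open site; total = fixed + service.
{East}: Tring→East 8, Brent→East 10, Vance→East 6, Sutton→East 2, Ashby→East 5, Dover→East 8, Galt→East 2. Service 41; fixed 10; total 51.
{East, West}: Tring→West 4, Brent→East 10, Vance→East 6, Sutton→East 2, Ashby→East 5, Dover→East 8, Galt→East 2. Service 37; fixed 16; total 53.
{North, East}: service 39 + fixed 15 = 54
{North, South, East, West, Central}: service 27 + fixed 59 = 86
No other subset beats 51.

Open East only; minimum total cost 51.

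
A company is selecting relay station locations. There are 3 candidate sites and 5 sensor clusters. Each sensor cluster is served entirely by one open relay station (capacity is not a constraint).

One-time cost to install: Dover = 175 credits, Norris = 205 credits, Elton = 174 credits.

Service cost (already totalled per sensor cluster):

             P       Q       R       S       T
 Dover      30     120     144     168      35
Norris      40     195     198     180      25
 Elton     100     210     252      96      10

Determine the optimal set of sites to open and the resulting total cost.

For any fixed open set, each sensor cluster goes to its cheapest open site; total = fixed + service.
{Dover}: P→Dover 30, Q→Dover 120, R→Dover 144, S→Dover 168, T→Dover 35. Service 497; fixed 175; total 672.
{Dover, Elton}: service 400 + fixed 349 = 749
{Elton}: P→Elton 100, Q→Elton 210, R→Elton 252, S→Elton 96, T→Elton 10. Service 668; fixed 174; total 842.
{Dover, Norris, Elton}: service 400 + fixed 554 = 954
No other subset beats 672.

Open Dover only; minimum total cost 672.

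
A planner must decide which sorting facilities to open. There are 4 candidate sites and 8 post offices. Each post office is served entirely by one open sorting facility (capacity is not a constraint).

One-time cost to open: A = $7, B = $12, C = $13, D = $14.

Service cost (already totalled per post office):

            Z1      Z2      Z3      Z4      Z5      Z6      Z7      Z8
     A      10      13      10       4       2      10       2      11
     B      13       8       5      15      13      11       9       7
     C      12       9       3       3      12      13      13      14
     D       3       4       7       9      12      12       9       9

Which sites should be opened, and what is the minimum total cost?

Open A and D; minimum total cost 62.

For any fixed open set, each post office goes to its cheapest open site; total = fixed + service.
{A, D}: Z1→D 3, Z2→D 4, Z3→D 7, Z4→A 4, Z5→A 2, Z6→A 10, Z7→A 2, Z8→D 9. Service 41; fixed 21; total 62.
{A, B}: Z1→A 10, Z2→B 8, Z3→B 5, Z4→A 4, Z5→A 2, Z6→A 10, Z7→A 2, Z8→B 7. Service 48; fixed 19; total 67.
{A}: service 62 + fixed 7 = 69
{A, B, C, D}: Z1→D 3, Z2→D 4, Z3→C 3, Z4→C 3, Z5→A 2, Z6→A 10, Z7→A 2, Z8→B 7. Service 34; fixed 46; total 80.
No other subset beats 62.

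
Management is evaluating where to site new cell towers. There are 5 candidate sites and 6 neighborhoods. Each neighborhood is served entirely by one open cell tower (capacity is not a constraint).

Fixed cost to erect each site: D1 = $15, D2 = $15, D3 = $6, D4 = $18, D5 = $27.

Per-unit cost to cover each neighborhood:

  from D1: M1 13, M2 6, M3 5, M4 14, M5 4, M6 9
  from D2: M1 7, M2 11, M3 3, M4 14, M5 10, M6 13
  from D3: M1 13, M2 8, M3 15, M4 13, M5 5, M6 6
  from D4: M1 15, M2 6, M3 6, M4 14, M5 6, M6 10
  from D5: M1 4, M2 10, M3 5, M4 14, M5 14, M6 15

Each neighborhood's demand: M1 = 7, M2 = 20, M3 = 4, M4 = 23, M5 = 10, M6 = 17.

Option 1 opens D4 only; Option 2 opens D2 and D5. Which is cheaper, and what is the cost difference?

Option 1: {D4}: M1→D4 15·7=105, M2→D4 6·20=120, M3→D4 6·4=24, M4→D4 14·23=322, M5→D4 6·10=60, M6→D4 10·17=170. Service 801; fixed 18; total 819.
Option 2: {D2, D5}: M1→D5 4·7=28, M2→D5 10·20=200, M3→D2 3·4=12, M4→D2 14·23=322, M5→D2 10·10=100, M6→D2 13·17=221. Service 883; fixed 42; total 925.
Difference: |819 − 925| = 106.

Option 1 is cheaper by 106.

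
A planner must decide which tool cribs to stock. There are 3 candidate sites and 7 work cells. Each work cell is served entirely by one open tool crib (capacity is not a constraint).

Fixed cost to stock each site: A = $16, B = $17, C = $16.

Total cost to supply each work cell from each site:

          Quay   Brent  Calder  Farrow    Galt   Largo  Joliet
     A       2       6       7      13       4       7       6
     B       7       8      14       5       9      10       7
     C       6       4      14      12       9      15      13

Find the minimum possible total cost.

For any fixed open set, each work cell goes to its cheapest open site; total = fixed + service.
{A}: Quay→A 2, Brent→A 6, Calder→A 7, Farrow→A 13, Galt→A 4, Largo→A 7, Joliet→A 6. Service 45; fixed 16; total 61.
{A, B}: Quay→A 2, Brent→A 6, Calder→A 7, Farrow→B 5, Galt→A 4, Largo→A 7, Joliet→A 6. Service 37; fixed 33; total 70.
{A, C}: Quay→A 2, Brent→C 4, Calder→A 7, Farrow→C 12, Galt→A 4, Largo→A 7, Joliet→A 6. Service 42; fixed 32; total 74.
{A, B, C}: service 35 + fixed 49 = 84
No other subset beats 61.

Minimum total cost: 61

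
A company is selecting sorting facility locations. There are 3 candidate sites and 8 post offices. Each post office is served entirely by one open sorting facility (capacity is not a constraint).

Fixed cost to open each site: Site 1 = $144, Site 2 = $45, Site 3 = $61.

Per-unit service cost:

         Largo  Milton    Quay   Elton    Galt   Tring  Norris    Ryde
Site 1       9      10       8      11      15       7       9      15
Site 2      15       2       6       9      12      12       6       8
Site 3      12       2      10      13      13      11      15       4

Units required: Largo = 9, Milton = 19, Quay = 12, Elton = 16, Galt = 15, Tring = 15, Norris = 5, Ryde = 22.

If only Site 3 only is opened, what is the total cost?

Each post office is assigned to its cheapest site among the open ones.
{Site 3}: Largo→Site 3 12·9=108, Milton→Site 3 2·19=38, Quay→Site 3 10·12=120, Elton→Site 3 13·16=208, Galt→Site 3 13·15=195, Tring→Site 3 11·15=165, Norris→Site 3 15·5=75, Ryde→Site 3 4·22=88. Service 997; fixed 61; total 1058.

Total cost: 1058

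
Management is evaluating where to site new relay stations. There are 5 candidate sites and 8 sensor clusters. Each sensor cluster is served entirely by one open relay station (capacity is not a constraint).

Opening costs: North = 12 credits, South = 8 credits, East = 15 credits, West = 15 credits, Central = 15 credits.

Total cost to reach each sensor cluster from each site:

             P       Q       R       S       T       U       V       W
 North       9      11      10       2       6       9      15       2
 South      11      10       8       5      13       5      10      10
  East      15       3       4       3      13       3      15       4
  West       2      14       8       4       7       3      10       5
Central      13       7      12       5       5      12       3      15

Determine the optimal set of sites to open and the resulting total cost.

For any fixed open set, each sensor cluster goes to its cheapest open site; total = fixed + service.
{East, West}: P→West 2, Q→East 3, R→East 4, S→East 3, T→West 7, U→East 3, V→West 10, W→East 4. Service 36; fixed 30; total 66.
{West, Central}: service 37 + fixed 30 = 67
{East, Central}: service 38 + fixed 30 = 68
{North, South, East, West, Central}: service 24 + fixed 65 = 89
No other subset beats 66.

Open East and West; minimum total cost 66.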